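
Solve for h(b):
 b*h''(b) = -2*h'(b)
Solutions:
 h(b) = C1 + C2/b


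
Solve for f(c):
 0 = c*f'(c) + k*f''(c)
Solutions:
 f(c) = C1 + C2*sqrt(k)*erf(sqrt(2)*c*sqrt(1/k)/2)


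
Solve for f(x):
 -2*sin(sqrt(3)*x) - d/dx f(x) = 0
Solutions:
 f(x) = C1 + 2*sqrt(3)*cos(sqrt(3)*x)/3


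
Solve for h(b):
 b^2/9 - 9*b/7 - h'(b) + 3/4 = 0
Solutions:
 h(b) = C1 + b^3/27 - 9*b^2/14 + 3*b/4


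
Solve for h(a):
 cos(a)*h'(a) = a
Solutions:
 h(a) = C1 + Integral(a/cos(a), a)


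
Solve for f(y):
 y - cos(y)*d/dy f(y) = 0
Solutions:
 f(y) = C1 + Integral(y/cos(y), y)


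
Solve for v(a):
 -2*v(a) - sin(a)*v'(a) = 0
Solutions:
 v(a) = C1*(cos(a) + 1)/(cos(a) - 1)


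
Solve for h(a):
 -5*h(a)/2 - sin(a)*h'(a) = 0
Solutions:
 h(a) = C1*(cos(a) + 1)^(5/4)/(cos(a) - 1)^(5/4)


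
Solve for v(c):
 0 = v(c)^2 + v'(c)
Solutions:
 v(c) = 1/(C1 + c)


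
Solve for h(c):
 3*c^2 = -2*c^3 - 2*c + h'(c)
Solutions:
 h(c) = C1 + c^4/2 + c^3 + c^2


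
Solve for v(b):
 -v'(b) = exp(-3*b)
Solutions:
 v(b) = C1 + exp(-3*b)/3


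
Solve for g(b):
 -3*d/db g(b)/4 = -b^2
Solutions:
 g(b) = C1 + 4*b^3/9


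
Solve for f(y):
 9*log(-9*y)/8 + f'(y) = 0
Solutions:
 f(y) = C1 - 9*y*log(-y)/8 + 9*y*(1 - 2*log(3))/8


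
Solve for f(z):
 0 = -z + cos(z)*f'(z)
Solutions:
 f(z) = C1 + Integral(z/cos(z), z)


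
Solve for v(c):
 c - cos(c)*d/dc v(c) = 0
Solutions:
 v(c) = C1 + Integral(c/cos(c), c)


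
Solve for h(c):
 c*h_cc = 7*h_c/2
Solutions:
 h(c) = C1 + C2*c^(9/2)


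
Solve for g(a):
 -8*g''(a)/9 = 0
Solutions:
 g(a) = C1 + C2*a


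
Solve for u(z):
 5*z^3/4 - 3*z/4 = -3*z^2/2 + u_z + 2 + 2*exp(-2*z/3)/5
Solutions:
 u(z) = C1 + 5*z^4/16 + z^3/2 - 3*z^2/8 - 2*z + 3*exp(-2*z/3)/5


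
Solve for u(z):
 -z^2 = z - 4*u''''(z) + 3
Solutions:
 u(z) = C1 + C2*z + C3*z^2 + C4*z^3 + z^6/1440 + z^5/480 + z^4/32


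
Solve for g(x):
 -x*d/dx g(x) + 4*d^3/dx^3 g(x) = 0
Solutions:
 g(x) = C1 + Integral(C2*airyai(2^(1/3)*x/2) + C3*airybi(2^(1/3)*x/2), x)


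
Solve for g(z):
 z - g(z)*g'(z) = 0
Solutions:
 g(z) = -sqrt(C1 + z^2)
 g(z) = sqrt(C1 + z^2)


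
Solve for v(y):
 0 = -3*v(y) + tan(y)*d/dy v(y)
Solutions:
 v(y) = C1*sin(y)^3


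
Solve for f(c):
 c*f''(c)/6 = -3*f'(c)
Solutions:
 f(c) = C1 + C2/c^17


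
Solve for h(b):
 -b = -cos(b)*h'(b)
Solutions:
 h(b) = C1 + Integral(b/cos(b), b)


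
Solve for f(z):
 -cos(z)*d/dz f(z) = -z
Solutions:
 f(z) = C1 + Integral(z/cos(z), z)


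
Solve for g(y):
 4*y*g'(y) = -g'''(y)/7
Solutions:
 g(y) = C1 + Integral(C2*airyai(-28^(1/3)*y) + C3*airybi(-28^(1/3)*y), y)


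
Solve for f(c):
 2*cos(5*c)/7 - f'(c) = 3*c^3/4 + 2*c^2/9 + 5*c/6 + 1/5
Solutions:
 f(c) = C1 - 3*c^4/16 - 2*c^3/27 - 5*c^2/12 - c/5 + 2*sin(5*c)/35


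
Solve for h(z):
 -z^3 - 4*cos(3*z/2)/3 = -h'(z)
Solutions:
 h(z) = C1 + z^4/4 + 8*sin(3*z/2)/9


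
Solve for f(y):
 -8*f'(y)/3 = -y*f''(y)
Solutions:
 f(y) = C1 + C2*y^(11/3)


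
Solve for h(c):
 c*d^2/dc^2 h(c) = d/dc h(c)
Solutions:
 h(c) = C1 + C2*c^2


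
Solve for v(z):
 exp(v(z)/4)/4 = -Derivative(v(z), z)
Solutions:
 v(z) = 4*log(1/(C1 + z)) + 16*log(2)


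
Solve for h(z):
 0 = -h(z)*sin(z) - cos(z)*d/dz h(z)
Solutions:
 h(z) = C1*cos(z)


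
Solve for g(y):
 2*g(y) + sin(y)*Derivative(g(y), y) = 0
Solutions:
 g(y) = C1*(cos(y) + 1)/(cos(y) - 1)


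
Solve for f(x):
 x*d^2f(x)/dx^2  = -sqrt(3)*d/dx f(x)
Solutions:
 f(x) = C1 + C2*x^(1 - sqrt(3))


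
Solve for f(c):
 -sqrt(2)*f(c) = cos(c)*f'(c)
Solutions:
 f(c) = C1*(sin(c) - 1)^(sqrt(2)/2)/(sin(c) + 1)^(sqrt(2)/2)


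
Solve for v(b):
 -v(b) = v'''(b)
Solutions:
 v(b) = C3*exp(-b) + (C1*sin(sqrt(3)*b/2) + C2*cos(sqrt(3)*b/2))*exp(b/2)


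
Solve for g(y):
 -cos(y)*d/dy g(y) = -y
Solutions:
 g(y) = C1 + Integral(y/cos(y), y)


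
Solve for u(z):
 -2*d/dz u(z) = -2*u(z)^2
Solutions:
 u(z) = -1/(C1 + z)


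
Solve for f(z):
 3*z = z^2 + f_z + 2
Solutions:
 f(z) = C1 - z^3/3 + 3*z^2/2 - 2*z


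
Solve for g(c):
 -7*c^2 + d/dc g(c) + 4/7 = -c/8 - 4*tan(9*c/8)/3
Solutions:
 g(c) = C1 + 7*c^3/3 - c^2/16 - 4*c/7 + 32*log(cos(9*c/8))/27


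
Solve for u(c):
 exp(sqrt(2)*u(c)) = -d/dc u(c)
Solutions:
 u(c) = sqrt(2)*(2*log(1/(C1 + c)) - log(2))/4


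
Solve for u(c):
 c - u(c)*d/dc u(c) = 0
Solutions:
 u(c) = -sqrt(C1 + c^2)
 u(c) = sqrt(C1 + c^2)


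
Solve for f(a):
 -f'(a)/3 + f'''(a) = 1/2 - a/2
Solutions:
 f(a) = C1 + C2*exp(-sqrt(3)*a/3) + C3*exp(sqrt(3)*a/3) + 3*a^2/4 - 3*a/2


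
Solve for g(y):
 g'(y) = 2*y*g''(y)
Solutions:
 g(y) = C1 + C2*y^(3/2)


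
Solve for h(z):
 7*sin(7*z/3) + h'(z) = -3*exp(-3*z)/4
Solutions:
 h(z) = C1 + 3*cos(7*z/3) + exp(-3*z)/4


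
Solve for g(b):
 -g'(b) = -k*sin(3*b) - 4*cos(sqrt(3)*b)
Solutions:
 g(b) = C1 - k*cos(3*b)/3 + 4*sqrt(3)*sin(sqrt(3)*b)/3


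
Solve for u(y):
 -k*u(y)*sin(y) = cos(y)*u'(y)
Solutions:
 u(y) = C1*exp(k*log(cos(y)))


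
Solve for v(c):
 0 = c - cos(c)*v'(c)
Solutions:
 v(c) = C1 + Integral(c/cos(c), c)


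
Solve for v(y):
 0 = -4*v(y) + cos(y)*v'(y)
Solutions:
 v(y) = C1*(sin(y)^2 + 2*sin(y) + 1)/(sin(y)^2 - 2*sin(y) + 1)


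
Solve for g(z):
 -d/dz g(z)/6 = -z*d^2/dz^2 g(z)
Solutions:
 g(z) = C1 + C2*z^(7/6)


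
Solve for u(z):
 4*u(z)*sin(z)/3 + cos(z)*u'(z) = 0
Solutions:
 u(z) = C1*cos(z)^(4/3)


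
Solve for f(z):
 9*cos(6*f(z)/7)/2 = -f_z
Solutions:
 9*z/2 - 7*log(sin(6*f(z)/7) - 1)/12 + 7*log(sin(6*f(z)/7) + 1)/12 = C1


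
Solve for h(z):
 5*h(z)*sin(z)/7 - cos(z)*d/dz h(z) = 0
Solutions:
 h(z) = C1/cos(z)^(5/7)


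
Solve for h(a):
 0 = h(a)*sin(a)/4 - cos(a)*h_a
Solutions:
 h(a) = C1/cos(a)^(1/4)


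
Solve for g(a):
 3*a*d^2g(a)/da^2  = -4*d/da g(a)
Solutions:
 g(a) = C1 + C2/a^(1/3)


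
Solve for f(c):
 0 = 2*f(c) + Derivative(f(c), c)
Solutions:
 f(c) = C1*exp(-2*c)


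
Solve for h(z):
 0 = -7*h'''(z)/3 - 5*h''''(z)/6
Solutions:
 h(z) = C1 + C2*z + C3*z^2 + C4*exp(-14*z/5)


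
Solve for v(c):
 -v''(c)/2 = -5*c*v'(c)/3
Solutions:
 v(c) = C1 + C2*erfi(sqrt(15)*c/3)


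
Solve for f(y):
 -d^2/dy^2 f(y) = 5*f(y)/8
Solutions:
 f(y) = C1*sin(sqrt(10)*y/4) + C2*cos(sqrt(10)*y/4)


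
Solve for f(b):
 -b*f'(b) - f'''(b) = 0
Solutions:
 f(b) = C1 + Integral(C2*airyai(-b) + C3*airybi(-b), b)


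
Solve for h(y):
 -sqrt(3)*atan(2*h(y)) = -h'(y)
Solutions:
 Integral(1/atan(2*_y), (_y, h(y))) = C1 + sqrt(3)*y


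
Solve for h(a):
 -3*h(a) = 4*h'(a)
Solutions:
 h(a) = C1*exp(-3*a/4)


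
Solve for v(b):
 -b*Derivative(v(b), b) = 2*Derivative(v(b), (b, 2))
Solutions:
 v(b) = C1 + C2*erf(b/2)


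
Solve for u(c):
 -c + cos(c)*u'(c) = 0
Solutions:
 u(c) = C1 + Integral(c/cos(c), c)


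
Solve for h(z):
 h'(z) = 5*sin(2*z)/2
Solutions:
 h(z) = C1 - 5*cos(2*z)/4


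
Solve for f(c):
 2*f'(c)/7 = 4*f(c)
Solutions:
 f(c) = C1*exp(14*c)


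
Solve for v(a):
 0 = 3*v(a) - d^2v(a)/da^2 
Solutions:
 v(a) = C1*exp(-sqrt(3)*a) + C2*exp(sqrt(3)*a)


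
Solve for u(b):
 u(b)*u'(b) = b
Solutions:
 u(b) = -sqrt(C1 + b^2)
 u(b) = sqrt(C1 + b^2)


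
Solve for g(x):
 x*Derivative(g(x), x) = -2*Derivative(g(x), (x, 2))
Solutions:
 g(x) = C1 + C2*erf(x/2)


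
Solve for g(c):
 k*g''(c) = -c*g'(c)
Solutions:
 g(c) = C1 + C2*sqrt(k)*erf(sqrt(2)*c*sqrt(1/k)/2)


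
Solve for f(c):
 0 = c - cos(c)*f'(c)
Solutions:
 f(c) = C1 + Integral(c/cos(c), c)


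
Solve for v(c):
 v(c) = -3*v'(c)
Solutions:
 v(c) = C1*exp(-c/3)


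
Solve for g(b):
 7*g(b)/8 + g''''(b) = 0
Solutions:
 g(b) = (C1*sin(2^(3/4)*7^(1/4)*b/4) + C2*cos(2^(3/4)*7^(1/4)*b/4))*exp(-2^(3/4)*7^(1/4)*b/4) + (C3*sin(2^(3/4)*7^(1/4)*b/4) + C4*cos(2^(3/4)*7^(1/4)*b/4))*exp(2^(3/4)*7^(1/4)*b/4)


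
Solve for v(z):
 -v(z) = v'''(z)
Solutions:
 v(z) = C3*exp(-z) + (C1*sin(sqrt(3)*z/2) + C2*cos(sqrt(3)*z/2))*exp(z/2)


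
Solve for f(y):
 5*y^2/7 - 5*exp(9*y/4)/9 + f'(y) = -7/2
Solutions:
 f(y) = C1 - 5*y^3/21 - 7*y/2 + 20*exp(9*y/4)/81


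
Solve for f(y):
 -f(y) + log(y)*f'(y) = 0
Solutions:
 f(y) = C1*exp(li(y))


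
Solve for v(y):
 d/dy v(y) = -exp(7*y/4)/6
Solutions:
 v(y) = C1 - 2*exp(7*y/4)/21


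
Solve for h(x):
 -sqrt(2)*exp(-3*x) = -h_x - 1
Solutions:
 h(x) = C1 - x - sqrt(2)*exp(-3*x)/3


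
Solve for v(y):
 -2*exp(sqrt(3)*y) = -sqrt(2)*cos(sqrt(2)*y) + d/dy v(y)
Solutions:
 v(y) = C1 - 2*sqrt(3)*exp(sqrt(3)*y)/3 + sin(sqrt(2)*y)


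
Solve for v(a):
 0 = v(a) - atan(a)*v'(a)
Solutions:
 v(a) = C1*exp(Integral(1/atan(a), a))


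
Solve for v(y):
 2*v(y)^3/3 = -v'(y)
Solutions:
 v(y) = -sqrt(6)*sqrt(-1/(C1 - 2*y))/2
 v(y) = sqrt(6)*sqrt(-1/(C1 - 2*y))/2


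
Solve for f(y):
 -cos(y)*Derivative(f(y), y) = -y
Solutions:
 f(y) = C1 + Integral(y/cos(y), y)


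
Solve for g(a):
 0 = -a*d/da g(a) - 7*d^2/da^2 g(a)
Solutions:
 g(a) = C1 + C2*erf(sqrt(14)*a/14)


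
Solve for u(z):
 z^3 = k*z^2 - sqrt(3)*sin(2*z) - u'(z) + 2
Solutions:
 u(z) = C1 + k*z^3/3 - z^4/4 + 2*z + sqrt(3)*cos(2*z)/2


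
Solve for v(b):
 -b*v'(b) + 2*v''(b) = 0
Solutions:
 v(b) = C1 + C2*erfi(b/2)


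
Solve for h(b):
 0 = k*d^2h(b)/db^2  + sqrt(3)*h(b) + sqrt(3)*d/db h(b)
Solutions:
 h(b) = C1*exp(b*(sqrt(-4*sqrt(3)*k + 3) - sqrt(3))/(2*k)) + C2*exp(-b*(sqrt(-4*sqrt(3)*k + 3) + sqrt(3))/(2*k))


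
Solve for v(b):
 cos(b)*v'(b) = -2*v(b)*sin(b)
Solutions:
 v(b) = C1*cos(b)^2


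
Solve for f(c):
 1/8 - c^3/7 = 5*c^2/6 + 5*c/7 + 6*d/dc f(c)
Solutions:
 f(c) = C1 - c^4/168 - 5*c^3/108 - 5*c^2/84 + c/48


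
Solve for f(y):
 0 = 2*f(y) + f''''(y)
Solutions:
 f(y) = (C1*sin(2^(3/4)*y/2) + C2*cos(2^(3/4)*y/2))*exp(-2^(3/4)*y/2) + (C3*sin(2^(3/4)*y/2) + C4*cos(2^(3/4)*y/2))*exp(2^(3/4)*y/2)


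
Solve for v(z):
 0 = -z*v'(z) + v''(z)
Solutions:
 v(z) = C1 + C2*erfi(sqrt(2)*z/2)


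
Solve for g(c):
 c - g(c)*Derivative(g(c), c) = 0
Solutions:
 g(c) = -sqrt(C1 + c^2)
 g(c) = sqrt(C1 + c^2)


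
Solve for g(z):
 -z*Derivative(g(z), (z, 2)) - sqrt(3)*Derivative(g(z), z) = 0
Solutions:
 g(z) = C1 + C2*z^(1 - sqrt(3))


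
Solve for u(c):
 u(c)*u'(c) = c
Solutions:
 u(c) = -sqrt(C1 + c^2)
 u(c) = sqrt(C1 + c^2)


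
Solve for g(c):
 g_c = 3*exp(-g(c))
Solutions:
 g(c) = log(C1 + 3*c)


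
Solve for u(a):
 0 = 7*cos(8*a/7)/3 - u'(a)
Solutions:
 u(a) = C1 + 49*sin(8*a/7)/24


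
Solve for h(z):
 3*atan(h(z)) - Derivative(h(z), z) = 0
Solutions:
 Integral(1/atan(_y), (_y, h(z))) = C1 + 3*z


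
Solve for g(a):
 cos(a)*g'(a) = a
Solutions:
 g(a) = C1 + Integral(a/cos(a), a)


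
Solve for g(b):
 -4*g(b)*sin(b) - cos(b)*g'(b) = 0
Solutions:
 g(b) = C1*cos(b)^4


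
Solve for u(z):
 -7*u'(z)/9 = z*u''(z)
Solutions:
 u(z) = C1 + C2*z^(2/9)


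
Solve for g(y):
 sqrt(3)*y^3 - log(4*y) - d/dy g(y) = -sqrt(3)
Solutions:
 g(y) = C1 + sqrt(3)*y^4/4 - y*log(y) - y*log(4) + y + sqrt(3)*y


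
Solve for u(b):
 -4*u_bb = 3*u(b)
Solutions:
 u(b) = C1*sin(sqrt(3)*b/2) + C2*cos(sqrt(3)*b/2)


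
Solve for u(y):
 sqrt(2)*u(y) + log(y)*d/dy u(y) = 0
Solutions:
 u(y) = C1*exp(-sqrt(2)*li(y))


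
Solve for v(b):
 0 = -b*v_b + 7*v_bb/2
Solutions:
 v(b) = C1 + C2*erfi(sqrt(7)*b/7)


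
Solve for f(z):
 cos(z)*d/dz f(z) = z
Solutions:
 f(z) = C1 + Integral(z/cos(z), z)


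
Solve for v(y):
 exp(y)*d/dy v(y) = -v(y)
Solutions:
 v(y) = C1*exp(exp(-y))


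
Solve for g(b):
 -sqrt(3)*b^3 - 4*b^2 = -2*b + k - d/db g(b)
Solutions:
 g(b) = C1 + sqrt(3)*b^4/4 + 4*b^3/3 - b^2 + b*k


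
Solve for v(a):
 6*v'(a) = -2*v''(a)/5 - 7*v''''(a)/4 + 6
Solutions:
 v(a) = C1 + C2*exp(a*(-4*2450^(1/3)*3^(2/3)/(4725 + sqrt(22328985))^(1/3) + 420^(1/3)*(4725 + sqrt(22328985))^(1/3))/210)*sin(3^(1/6)*a*(12*2450^(1/3)/(4725 + sqrt(22328985))^(1/3) + 140^(1/3)*3^(2/3)*(4725 + sqrt(22328985))^(1/3))/210) + C3*exp(a*(-4*2450^(1/3)*3^(2/3)/(4725 + sqrt(22328985))^(1/3) + 420^(1/3)*(4725 + sqrt(22328985))^(1/3))/210)*cos(3^(1/6)*a*(12*2450^(1/3)/(4725 + sqrt(22328985))^(1/3) + 140^(1/3)*3^(2/3)*(4725 + sqrt(22328985))^(1/3))/210) + C4*exp(-a*(-4*2450^(1/3)*3^(2/3)/(4725 + sqrt(22328985))^(1/3) + 420^(1/3)*(4725 + sqrt(22328985))^(1/3))/105) + a


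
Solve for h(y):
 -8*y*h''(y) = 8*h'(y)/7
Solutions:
 h(y) = C1 + C2*y^(6/7)


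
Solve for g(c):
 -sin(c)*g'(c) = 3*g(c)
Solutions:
 g(c) = C1*(cos(c) + 1)^(3/2)/(cos(c) - 1)^(3/2)


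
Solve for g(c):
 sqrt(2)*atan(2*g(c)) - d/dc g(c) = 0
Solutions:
 Integral(1/atan(2*_y), (_y, g(c))) = C1 + sqrt(2)*c


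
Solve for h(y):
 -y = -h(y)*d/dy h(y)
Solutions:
 h(y) = -sqrt(C1 + y^2)
 h(y) = sqrt(C1 + y^2)


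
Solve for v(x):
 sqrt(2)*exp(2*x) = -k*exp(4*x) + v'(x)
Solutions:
 v(x) = C1 + k*exp(4*x)/4 + sqrt(2)*exp(2*x)/2


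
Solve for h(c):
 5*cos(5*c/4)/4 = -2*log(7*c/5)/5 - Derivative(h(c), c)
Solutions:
 h(c) = C1 - 2*c*log(c)/5 - 2*c*log(7)/5 + 2*c/5 + 2*c*log(5)/5 - sin(5*c/4)


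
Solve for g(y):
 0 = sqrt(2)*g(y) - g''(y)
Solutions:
 g(y) = C1*exp(-2^(1/4)*y) + C2*exp(2^(1/4)*y)


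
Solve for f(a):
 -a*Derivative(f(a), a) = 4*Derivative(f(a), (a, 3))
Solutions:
 f(a) = C1 + Integral(C2*airyai(-2^(1/3)*a/2) + C3*airybi(-2^(1/3)*a/2), a)


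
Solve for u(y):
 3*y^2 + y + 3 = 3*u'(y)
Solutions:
 u(y) = C1 + y^3/3 + y^2/6 + y


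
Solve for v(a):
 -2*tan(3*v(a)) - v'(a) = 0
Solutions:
 v(a) = -asin(C1*exp(-6*a))/3 + pi/3
 v(a) = asin(C1*exp(-6*a))/3


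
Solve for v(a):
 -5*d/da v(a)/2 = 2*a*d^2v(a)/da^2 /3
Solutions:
 v(a) = C1 + C2/a^(11/4)


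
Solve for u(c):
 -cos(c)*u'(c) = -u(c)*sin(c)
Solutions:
 u(c) = C1/cos(c)


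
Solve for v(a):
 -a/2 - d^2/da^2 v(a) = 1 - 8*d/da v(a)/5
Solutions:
 v(a) = C1 + C2*exp(8*a/5) + 5*a^2/32 + 105*a/128


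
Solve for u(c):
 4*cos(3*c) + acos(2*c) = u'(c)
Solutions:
 u(c) = C1 + c*acos(2*c) - sqrt(1 - 4*c^2)/2 + 4*sin(3*c)/3


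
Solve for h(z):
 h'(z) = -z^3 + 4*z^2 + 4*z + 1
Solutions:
 h(z) = C1 - z^4/4 + 4*z^3/3 + 2*z^2 + z


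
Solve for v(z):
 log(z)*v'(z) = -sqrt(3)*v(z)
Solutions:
 v(z) = C1*exp(-sqrt(3)*li(z))


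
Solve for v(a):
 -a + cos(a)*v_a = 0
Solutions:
 v(a) = C1 + Integral(a/cos(a), a)


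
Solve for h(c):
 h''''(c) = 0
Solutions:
 h(c) = C1 + C2*c + C3*c^2 + C4*c^3


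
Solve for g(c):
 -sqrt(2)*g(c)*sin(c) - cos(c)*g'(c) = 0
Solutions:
 g(c) = C1*cos(c)^(sqrt(2))


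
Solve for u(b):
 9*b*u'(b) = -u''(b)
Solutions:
 u(b) = C1 + C2*erf(3*sqrt(2)*b/2)


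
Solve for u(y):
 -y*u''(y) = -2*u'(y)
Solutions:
 u(y) = C1 + C2*y^3


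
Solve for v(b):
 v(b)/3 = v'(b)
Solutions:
 v(b) = C1*exp(b/3)


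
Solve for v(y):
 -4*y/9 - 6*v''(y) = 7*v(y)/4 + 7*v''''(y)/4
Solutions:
 v(y) = C1*sin(sqrt(7)*y*sqrt(12 - sqrt(95))/7) + C2*sin(sqrt(7)*y*sqrt(sqrt(95) + 12)/7) + C3*cos(sqrt(7)*y*sqrt(12 - sqrt(95))/7) + C4*cos(sqrt(7)*y*sqrt(sqrt(95) + 12)/7) - 16*y/63


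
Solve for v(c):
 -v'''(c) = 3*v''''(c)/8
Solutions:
 v(c) = C1 + C2*c + C3*c^2 + C4*exp(-8*c/3)


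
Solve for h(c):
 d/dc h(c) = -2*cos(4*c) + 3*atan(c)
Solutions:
 h(c) = C1 + 3*c*atan(c) - 3*log(c^2 + 1)/2 - sin(4*c)/2


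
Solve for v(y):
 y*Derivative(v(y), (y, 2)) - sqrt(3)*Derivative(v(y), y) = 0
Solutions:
 v(y) = C1 + C2*y^(1 + sqrt(3))


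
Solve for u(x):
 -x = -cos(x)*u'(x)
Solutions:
 u(x) = C1 + Integral(x/cos(x), x)


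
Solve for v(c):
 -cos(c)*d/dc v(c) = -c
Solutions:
 v(c) = C1 + Integral(c/cos(c), c)


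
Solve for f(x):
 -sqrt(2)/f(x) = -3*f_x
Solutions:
 f(x) = -sqrt(C1 + 6*sqrt(2)*x)/3
 f(x) = sqrt(C1 + 6*sqrt(2)*x)/3


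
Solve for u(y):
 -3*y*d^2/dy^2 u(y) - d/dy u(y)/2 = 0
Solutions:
 u(y) = C1 + C2*y^(5/6)


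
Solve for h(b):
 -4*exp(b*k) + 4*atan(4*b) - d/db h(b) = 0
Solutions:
 h(b) = C1 + 4*b*atan(4*b) - 4*Piecewise((exp(b*k)/k, Ne(k, 0)), (b, True)) - log(16*b^2 + 1)/2


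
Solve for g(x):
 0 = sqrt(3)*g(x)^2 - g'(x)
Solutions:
 g(x) = -1/(C1 + sqrt(3)*x)


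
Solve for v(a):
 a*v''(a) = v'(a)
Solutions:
 v(a) = C1 + C2*a^2


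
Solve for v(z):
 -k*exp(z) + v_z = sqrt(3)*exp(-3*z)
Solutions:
 v(z) = C1 + k*exp(z) - sqrt(3)*exp(-3*z)/3


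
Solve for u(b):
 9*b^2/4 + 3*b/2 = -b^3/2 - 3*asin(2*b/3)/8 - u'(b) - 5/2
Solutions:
 u(b) = C1 - b^4/8 - 3*b^3/4 - 3*b^2/4 - 3*b*asin(2*b/3)/8 - 5*b/2 - 3*sqrt(9 - 4*b^2)/16


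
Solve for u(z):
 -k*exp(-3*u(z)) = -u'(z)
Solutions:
 u(z) = log(C1 + 3*k*z)/3
 u(z) = log((-3^(1/3) - 3^(5/6)*I)*(C1 + k*z)^(1/3)/2)
 u(z) = log((-3^(1/3) + 3^(5/6)*I)*(C1 + k*z)^(1/3)/2)


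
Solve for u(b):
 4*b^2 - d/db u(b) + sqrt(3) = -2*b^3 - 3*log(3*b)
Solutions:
 u(b) = C1 + b^4/2 + 4*b^3/3 + 3*b*log(b) - 3*b + sqrt(3)*b + b*log(27)


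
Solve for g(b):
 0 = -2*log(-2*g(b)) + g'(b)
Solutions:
 -Integral(1/(log(-_y) + log(2)), (_y, g(b)))/2 = C1 - b


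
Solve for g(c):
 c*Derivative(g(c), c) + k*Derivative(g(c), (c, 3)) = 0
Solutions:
 g(c) = C1 + Integral(C2*airyai(c*(-1/k)^(1/3)) + C3*airybi(c*(-1/k)^(1/3)), c)


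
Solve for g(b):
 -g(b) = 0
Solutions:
 g(b) = 0


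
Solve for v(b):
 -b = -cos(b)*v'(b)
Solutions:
 v(b) = C1 + Integral(b/cos(b), b)


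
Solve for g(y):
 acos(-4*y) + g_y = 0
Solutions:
 g(y) = C1 - y*acos(-4*y) - sqrt(1 - 16*y^2)/4


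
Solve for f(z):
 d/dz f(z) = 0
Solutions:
 f(z) = C1


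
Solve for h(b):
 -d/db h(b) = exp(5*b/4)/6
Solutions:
 h(b) = C1 - 2*exp(5*b/4)/15


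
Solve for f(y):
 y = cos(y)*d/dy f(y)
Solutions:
 f(y) = C1 + Integral(y/cos(y), y)


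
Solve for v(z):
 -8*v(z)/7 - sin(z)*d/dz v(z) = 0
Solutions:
 v(z) = C1*(cos(z) + 1)^(4/7)/(cos(z) - 1)^(4/7)


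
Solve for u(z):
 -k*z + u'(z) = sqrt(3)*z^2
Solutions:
 u(z) = C1 + k*z^2/2 + sqrt(3)*z^3/3


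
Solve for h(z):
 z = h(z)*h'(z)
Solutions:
 h(z) = -sqrt(C1 + z^2)
 h(z) = sqrt(C1 + z^2)


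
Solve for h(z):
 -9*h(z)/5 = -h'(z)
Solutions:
 h(z) = C1*exp(9*z/5)


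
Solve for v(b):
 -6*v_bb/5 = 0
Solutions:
 v(b) = C1 + C2*b


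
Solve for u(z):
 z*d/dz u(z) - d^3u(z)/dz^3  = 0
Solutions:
 u(z) = C1 + Integral(C2*airyai(z) + C3*airybi(z), z)


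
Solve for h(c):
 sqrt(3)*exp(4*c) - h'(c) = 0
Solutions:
 h(c) = C1 + sqrt(3)*exp(4*c)/4


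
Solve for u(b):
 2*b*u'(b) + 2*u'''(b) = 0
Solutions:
 u(b) = C1 + Integral(C2*airyai(-b) + C3*airybi(-b), b)


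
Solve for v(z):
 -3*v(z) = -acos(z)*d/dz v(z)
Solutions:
 v(z) = C1*exp(3*Integral(1/acos(z), z))


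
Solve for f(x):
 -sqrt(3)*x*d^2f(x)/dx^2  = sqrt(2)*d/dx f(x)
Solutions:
 f(x) = C1 + C2*x^(1 - sqrt(6)/3)


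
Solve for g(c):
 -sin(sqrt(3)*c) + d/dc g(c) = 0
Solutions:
 g(c) = C1 - sqrt(3)*cos(sqrt(3)*c)/3


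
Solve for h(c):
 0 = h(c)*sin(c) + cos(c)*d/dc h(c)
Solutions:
 h(c) = C1*cos(c)


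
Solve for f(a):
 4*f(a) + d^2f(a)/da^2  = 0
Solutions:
 f(a) = C1*sin(2*a) + C2*cos(2*a)


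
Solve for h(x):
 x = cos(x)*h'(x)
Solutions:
 h(x) = C1 + Integral(x/cos(x), x)


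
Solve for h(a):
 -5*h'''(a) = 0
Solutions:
 h(a) = C1 + C2*a + C3*a^2


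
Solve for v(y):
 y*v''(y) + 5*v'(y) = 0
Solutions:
 v(y) = C1 + C2/y^4


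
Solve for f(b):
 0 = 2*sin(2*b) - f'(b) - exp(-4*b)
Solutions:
 f(b) = C1 - cos(2*b) + exp(-4*b)/4


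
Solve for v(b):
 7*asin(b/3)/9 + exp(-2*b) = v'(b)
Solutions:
 v(b) = C1 + 7*b*asin(b/3)/9 + 7*sqrt(9 - b^2)/9 - exp(-2*b)/2


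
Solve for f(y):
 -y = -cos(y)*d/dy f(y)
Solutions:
 f(y) = C1 + Integral(y/cos(y), y)


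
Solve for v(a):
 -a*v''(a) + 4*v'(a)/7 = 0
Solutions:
 v(a) = C1 + C2*a^(11/7)


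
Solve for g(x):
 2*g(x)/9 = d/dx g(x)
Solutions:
 g(x) = C1*exp(2*x/9)


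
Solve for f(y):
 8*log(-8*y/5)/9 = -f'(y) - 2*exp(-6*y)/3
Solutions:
 f(y) = C1 - 8*y*log(-y)/9 + 8*y*(-3*log(2) + 1 + log(5))/9 + exp(-6*y)/9


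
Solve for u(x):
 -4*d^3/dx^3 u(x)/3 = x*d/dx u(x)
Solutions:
 u(x) = C1 + Integral(C2*airyai(-6^(1/3)*x/2) + C3*airybi(-6^(1/3)*x/2), x)


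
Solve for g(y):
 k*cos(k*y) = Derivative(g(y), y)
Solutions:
 g(y) = C1 + sin(k*y)


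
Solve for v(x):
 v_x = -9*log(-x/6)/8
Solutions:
 v(x) = C1 - 9*x*log(-x)/8 + 9*x*(1 + log(6))/8


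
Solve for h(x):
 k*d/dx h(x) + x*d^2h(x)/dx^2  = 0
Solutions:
 h(x) = C1 + x^(1 - re(k))*(C2*sin(log(x)*Abs(im(k))) + C3*cos(log(x)*im(k)))


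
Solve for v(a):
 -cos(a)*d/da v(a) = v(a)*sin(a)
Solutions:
 v(a) = C1*cos(a)


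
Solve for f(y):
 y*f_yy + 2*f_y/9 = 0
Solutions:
 f(y) = C1 + C2*y^(7/9)


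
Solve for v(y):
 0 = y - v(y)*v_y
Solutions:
 v(y) = -sqrt(C1 + y^2)
 v(y) = sqrt(C1 + y^2)


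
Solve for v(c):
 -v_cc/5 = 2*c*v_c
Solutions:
 v(c) = C1 + C2*erf(sqrt(5)*c)


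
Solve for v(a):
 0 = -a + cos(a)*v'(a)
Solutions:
 v(a) = C1 + Integral(a/cos(a), a)


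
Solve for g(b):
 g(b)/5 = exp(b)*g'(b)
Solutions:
 g(b) = C1*exp(-exp(-b)/5)


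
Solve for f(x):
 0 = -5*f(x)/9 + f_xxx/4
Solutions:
 f(x) = C3*exp(60^(1/3)*x/3) + (C1*sin(20^(1/3)*3^(5/6)*x/6) + C2*cos(20^(1/3)*3^(5/6)*x/6))*exp(-60^(1/3)*x/6)


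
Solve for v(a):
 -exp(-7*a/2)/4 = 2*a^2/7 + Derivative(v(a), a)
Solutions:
 v(a) = C1 - 2*a^3/21 + exp(-7*a/2)/14


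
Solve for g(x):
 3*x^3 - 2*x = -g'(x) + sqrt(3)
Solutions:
 g(x) = C1 - 3*x^4/4 + x^2 + sqrt(3)*x


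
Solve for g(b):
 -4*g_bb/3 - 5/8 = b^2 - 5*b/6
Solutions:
 g(b) = C1 + C2*b - b^4/16 + 5*b^3/48 - 15*b^2/64


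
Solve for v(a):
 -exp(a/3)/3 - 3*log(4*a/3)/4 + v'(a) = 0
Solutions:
 v(a) = C1 + 3*a*log(a)/4 + 3*a*(-log(3) - 1 + 2*log(2))/4 + exp(a/3)


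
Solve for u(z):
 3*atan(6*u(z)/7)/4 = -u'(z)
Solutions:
 Integral(1/atan(6*_y/7), (_y, u(z))) = C1 - 3*z/4


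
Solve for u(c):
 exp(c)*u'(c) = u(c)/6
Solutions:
 u(c) = C1*exp(-exp(-c)/6)


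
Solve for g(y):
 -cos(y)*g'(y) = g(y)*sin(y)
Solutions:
 g(y) = C1*cos(y)


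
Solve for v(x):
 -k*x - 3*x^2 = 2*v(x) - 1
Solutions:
 v(x) = -k*x/2 - 3*x^2/2 + 1/2


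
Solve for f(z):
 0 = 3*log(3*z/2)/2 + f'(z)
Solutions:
 f(z) = C1 - 3*z*log(z)/2 - 3*z*log(3)/2 + 3*z*log(2)/2 + 3*z/2


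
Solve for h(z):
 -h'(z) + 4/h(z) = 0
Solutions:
 h(z) = -sqrt(C1 + 8*z)
 h(z) = sqrt(C1 + 8*z)


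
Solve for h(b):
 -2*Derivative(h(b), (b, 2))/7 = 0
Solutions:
 h(b) = C1 + C2*b


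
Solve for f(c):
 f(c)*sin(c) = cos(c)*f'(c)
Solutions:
 f(c) = C1/cos(c)


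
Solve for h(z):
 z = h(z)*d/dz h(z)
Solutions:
 h(z) = -sqrt(C1 + z^2)
 h(z) = sqrt(C1 + z^2)


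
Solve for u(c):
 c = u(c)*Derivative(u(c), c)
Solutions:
 u(c) = -sqrt(C1 + c^2)
 u(c) = sqrt(C1 + c^2)


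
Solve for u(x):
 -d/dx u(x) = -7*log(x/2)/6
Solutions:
 u(x) = C1 + 7*x*log(x)/6 - 7*x/6 - 7*x*log(2)/6


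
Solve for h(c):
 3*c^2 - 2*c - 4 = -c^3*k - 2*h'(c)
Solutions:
 h(c) = C1 - c^4*k/8 - c^3/2 + c^2/2 + 2*c


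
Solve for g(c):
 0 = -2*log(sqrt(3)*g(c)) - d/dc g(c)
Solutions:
 Integral(1/(2*log(_y) + log(3)), (_y, g(c))) = C1 - c


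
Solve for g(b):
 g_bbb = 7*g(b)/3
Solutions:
 g(b) = C3*exp(3^(2/3)*7^(1/3)*b/3) + (C1*sin(3^(1/6)*7^(1/3)*b/2) + C2*cos(3^(1/6)*7^(1/3)*b/2))*exp(-3^(2/3)*7^(1/3)*b/6)


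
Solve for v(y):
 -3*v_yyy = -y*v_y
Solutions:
 v(y) = C1 + Integral(C2*airyai(3^(2/3)*y/3) + C3*airybi(3^(2/3)*y/3), y)


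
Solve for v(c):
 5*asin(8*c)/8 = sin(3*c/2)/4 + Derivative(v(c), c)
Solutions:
 v(c) = C1 + 5*c*asin(8*c)/8 + 5*sqrt(1 - 64*c^2)/64 + cos(3*c/2)/6


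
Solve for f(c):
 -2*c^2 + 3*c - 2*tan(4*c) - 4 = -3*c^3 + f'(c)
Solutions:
 f(c) = C1 + 3*c^4/4 - 2*c^3/3 + 3*c^2/2 - 4*c + log(cos(4*c))/2


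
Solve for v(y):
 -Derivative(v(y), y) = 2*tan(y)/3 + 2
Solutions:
 v(y) = C1 - 2*y + 2*log(cos(y))/3


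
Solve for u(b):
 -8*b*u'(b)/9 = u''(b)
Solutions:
 u(b) = C1 + C2*erf(2*b/3)


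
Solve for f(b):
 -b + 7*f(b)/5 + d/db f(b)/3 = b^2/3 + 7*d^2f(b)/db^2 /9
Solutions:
 f(b) = C1*exp(3*b*(5 - sqrt(1005))/70) + C2*exp(3*b*(5 + sqrt(1005))/70) + 5*b^2/21 + 265*b/441 + 125/1029


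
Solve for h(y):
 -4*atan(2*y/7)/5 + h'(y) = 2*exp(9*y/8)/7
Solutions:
 h(y) = C1 + 4*y*atan(2*y/7)/5 + 16*exp(9*y/8)/63 - 7*log(4*y^2 + 49)/5


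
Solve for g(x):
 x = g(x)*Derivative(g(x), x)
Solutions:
 g(x) = -sqrt(C1 + x^2)
 g(x) = sqrt(C1 + x^2)


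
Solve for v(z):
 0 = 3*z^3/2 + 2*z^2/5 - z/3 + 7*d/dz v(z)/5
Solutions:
 v(z) = C1 - 15*z^4/56 - 2*z^3/21 + 5*z^2/42


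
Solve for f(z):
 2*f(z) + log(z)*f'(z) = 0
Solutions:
 f(z) = C1*exp(-2*li(z))


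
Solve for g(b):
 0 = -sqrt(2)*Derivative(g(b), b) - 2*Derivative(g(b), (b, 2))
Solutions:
 g(b) = C1 + C2*exp(-sqrt(2)*b/2)


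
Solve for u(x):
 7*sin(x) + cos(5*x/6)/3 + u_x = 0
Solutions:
 u(x) = C1 - 2*sin(5*x/6)/5 + 7*cos(x)


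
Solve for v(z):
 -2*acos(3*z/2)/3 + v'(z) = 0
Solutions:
 v(z) = C1 + 2*z*acos(3*z/2)/3 - 2*sqrt(4 - 9*z^2)/9


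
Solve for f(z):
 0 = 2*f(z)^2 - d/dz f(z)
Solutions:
 f(z) = -1/(C1 + 2*z)


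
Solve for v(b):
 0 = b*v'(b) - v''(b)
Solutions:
 v(b) = C1 + C2*erfi(sqrt(2)*b/2)


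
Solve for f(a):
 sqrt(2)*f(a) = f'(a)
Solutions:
 f(a) = C1*exp(sqrt(2)*a)


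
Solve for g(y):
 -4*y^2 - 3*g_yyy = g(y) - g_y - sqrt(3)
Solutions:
 g(y) = C1*exp(2^(1/3)*y*(2/(sqrt(77) + 9)^(1/3) + 2^(1/3)*(sqrt(77) + 9)^(1/3))/12)*sin(2^(1/3)*sqrt(3)*y*(-2^(1/3)*(sqrt(77) + 9)^(1/3) + 2/(sqrt(77) + 9)^(1/3))/12) + C2*exp(2^(1/3)*y*(2/(sqrt(77) + 9)^(1/3) + 2^(1/3)*(sqrt(77) + 9)^(1/3))/12)*cos(2^(1/3)*sqrt(3)*y*(-2^(1/3)*(sqrt(77) + 9)^(1/3) + 2/(sqrt(77) + 9)^(1/3))/12) + C3*exp(-2^(1/3)*y*(2/(sqrt(77) + 9)^(1/3) + 2^(1/3)*(sqrt(77) + 9)^(1/3))/6) - 4*y^2 - 8*y - 8 + sqrt(3)


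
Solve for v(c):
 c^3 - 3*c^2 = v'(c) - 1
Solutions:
 v(c) = C1 + c^4/4 - c^3 + c


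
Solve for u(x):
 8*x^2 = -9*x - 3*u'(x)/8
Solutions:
 u(x) = C1 - 64*x^3/9 - 12*x^2


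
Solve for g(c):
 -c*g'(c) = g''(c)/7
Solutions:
 g(c) = C1 + C2*erf(sqrt(14)*c/2)


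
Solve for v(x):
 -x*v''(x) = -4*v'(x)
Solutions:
 v(x) = C1 + C2*x^5


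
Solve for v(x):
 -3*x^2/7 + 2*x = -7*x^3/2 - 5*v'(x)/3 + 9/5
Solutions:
 v(x) = C1 - 21*x^4/40 + 3*x^3/35 - 3*x^2/5 + 27*x/25


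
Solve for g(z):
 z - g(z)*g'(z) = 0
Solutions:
 g(z) = -sqrt(C1 + z^2)
 g(z) = sqrt(C1 + z^2)


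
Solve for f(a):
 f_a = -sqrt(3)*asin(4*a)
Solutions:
 f(a) = C1 - sqrt(3)*(a*asin(4*a) + sqrt(1 - 16*a^2)/4)


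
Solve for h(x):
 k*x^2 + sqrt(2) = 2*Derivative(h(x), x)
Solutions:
 h(x) = C1 + k*x^3/6 + sqrt(2)*x/2


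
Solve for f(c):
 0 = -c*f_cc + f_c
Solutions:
 f(c) = C1 + C2*c^2


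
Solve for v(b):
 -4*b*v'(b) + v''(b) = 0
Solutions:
 v(b) = C1 + C2*erfi(sqrt(2)*b)


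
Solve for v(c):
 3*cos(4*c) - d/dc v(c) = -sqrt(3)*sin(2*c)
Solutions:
 v(c) = C1 + 3*sin(4*c)/4 - sqrt(3)*cos(2*c)/2


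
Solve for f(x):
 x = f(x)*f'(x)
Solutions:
 f(x) = -sqrt(C1 + x^2)
 f(x) = sqrt(C1 + x^2)


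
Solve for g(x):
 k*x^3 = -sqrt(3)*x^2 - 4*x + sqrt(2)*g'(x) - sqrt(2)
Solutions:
 g(x) = C1 + sqrt(2)*k*x^4/8 + sqrt(6)*x^3/6 + sqrt(2)*x^2 + x


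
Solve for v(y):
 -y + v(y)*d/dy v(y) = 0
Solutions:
 v(y) = -sqrt(C1 + y^2)
 v(y) = sqrt(C1 + y^2)


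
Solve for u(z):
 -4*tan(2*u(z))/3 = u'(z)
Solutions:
 u(z) = -asin(C1*exp(-8*z/3))/2 + pi/2
 u(z) = asin(C1*exp(-8*z/3))/2


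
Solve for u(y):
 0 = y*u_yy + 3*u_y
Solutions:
 u(y) = C1 + C2/y^2


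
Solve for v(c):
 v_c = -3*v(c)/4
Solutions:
 v(c) = C1*exp(-3*c/4)


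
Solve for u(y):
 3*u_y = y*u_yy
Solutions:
 u(y) = C1 + C2*y^4


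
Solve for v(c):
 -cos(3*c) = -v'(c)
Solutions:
 v(c) = C1 + sin(3*c)/3


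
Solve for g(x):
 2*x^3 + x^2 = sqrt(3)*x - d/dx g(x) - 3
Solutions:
 g(x) = C1 - x^4/2 - x^3/3 + sqrt(3)*x^2/2 - 3*x


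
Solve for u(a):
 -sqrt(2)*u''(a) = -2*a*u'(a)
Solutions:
 u(a) = C1 + C2*erfi(2^(3/4)*a/2)


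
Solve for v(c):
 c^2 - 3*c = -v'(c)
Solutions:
 v(c) = C1 - c^3/3 + 3*c^2/2


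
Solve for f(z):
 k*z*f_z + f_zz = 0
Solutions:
 f(z) = Piecewise((-sqrt(2)*sqrt(pi)*C1*erf(sqrt(2)*sqrt(k)*z/2)/(2*sqrt(k)) - C2, (k > 0) | (k < 0)), (-C1*z - C2, True))


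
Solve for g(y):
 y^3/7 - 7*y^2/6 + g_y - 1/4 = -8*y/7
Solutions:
 g(y) = C1 - y^4/28 + 7*y^3/18 - 4*y^2/7 + y/4


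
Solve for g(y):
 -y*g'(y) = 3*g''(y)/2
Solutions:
 g(y) = C1 + C2*erf(sqrt(3)*y/3)


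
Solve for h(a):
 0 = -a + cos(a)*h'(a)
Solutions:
 h(a) = C1 + Integral(a/cos(a), a)


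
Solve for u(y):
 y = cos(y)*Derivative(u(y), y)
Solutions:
 u(y) = C1 + Integral(y/cos(y), y)


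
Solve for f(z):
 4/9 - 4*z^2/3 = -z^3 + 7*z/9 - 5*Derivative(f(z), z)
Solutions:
 f(z) = C1 - z^4/20 + 4*z^3/45 + 7*z^2/90 - 4*z/45


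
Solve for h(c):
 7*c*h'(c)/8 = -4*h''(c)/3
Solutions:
 h(c) = C1 + C2*erf(sqrt(21)*c/8)


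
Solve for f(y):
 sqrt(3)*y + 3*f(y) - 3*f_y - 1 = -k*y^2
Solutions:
 f(y) = C1*exp(y) - k*y^2/3 - 2*k*y/3 - 2*k/3 - sqrt(3)*y/3 - sqrt(3)/3 + 1/3


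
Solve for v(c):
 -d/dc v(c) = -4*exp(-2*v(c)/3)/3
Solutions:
 v(c) = 3*log(-sqrt(C1 + 4*c)) - 3*log(3) + 3*log(2)/2
 v(c) = 3*log(C1 + 4*c)/2 - 3*log(3) + 3*log(2)/2


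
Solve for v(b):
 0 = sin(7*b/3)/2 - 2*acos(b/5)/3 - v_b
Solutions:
 v(b) = C1 - 2*b*acos(b/5)/3 + 2*sqrt(25 - b^2)/3 - 3*cos(7*b/3)/14


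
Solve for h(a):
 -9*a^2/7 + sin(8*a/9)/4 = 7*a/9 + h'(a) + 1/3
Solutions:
 h(a) = C1 - 3*a^3/7 - 7*a^2/18 - a/3 - 9*cos(8*a/9)/32


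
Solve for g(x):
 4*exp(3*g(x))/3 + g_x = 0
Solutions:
 g(x) = log((-1 - sqrt(3)*I)*(1/(C1 + 4*x))^(1/3)/2)
 g(x) = log((-1 + sqrt(3)*I)*(1/(C1 + 4*x))^(1/3)/2)
 g(x) = log(1/(C1 + 4*x))/3


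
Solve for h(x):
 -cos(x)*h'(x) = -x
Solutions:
 h(x) = C1 + Integral(x/cos(x), x)


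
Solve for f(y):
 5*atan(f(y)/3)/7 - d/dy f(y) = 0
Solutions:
 Integral(1/atan(_y/3), (_y, f(y))) = C1 + 5*y/7


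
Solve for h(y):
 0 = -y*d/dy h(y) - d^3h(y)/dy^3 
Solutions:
 h(y) = C1 + Integral(C2*airyai(-y) + C3*airybi(-y), y)


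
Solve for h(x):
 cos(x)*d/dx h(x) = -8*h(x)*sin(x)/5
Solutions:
 h(x) = C1*cos(x)^(8/5)


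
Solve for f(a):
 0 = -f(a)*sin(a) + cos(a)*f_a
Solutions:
 f(a) = C1/cos(a)


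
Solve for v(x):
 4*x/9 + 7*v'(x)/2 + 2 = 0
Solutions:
 v(x) = C1 - 4*x^2/63 - 4*x/7


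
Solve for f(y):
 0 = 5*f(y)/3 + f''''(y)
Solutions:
 f(y) = (C1*sin(sqrt(2)*3^(3/4)*5^(1/4)*y/6) + C2*cos(sqrt(2)*3^(3/4)*5^(1/4)*y/6))*exp(-sqrt(2)*3^(3/4)*5^(1/4)*y/6) + (C3*sin(sqrt(2)*3^(3/4)*5^(1/4)*y/6) + C4*cos(sqrt(2)*3^(3/4)*5^(1/4)*y/6))*exp(sqrt(2)*3^(3/4)*5^(1/4)*y/6)


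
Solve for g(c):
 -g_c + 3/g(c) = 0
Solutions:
 g(c) = -sqrt(C1 + 6*c)
 g(c) = sqrt(C1 + 6*c)


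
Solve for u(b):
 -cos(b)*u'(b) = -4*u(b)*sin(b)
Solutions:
 u(b) = C1/cos(b)^4


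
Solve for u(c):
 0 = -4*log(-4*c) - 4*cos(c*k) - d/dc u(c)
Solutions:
 u(c) = C1 - 4*c*log(-c) - 8*c*log(2) + 4*c - 4*Piecewise((sin(c*k)/k, Ne(k, 0)), (c, True))


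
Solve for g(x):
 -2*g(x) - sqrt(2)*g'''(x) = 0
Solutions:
 g(x) = C3*exp(-2^(1/6)*x) + (C1*sin(2^(1/6)*sqrt(3)*x/2) + C2*cos(2^(1/6)*sqrt(3)*x/2))*exp(2^(1/6)*x/2)


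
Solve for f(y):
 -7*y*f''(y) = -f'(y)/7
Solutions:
 f(y) = C1 + C2*y^(50/49)


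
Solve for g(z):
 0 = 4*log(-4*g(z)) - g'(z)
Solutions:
 -Integral(1/(log(-_y) + 2*log(2)), (_y, g(z)))/4 = C1 - z


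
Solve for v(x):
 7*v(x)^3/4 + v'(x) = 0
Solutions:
 v(x) = -sqrt(2)*sqrt(-1/(C1 - 7*x))
 v(x) = sqrt(2)*sqrt(-1/(C1 - 7*x))


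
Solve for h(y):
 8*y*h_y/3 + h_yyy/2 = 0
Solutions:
 h(y) = C1 + Integral(C2*airyai(-2*2^(1/3)*3^(2/3)*y/3) + C3*airybi(-2*2^(1/3)*3^(2/3)*y/3), y)


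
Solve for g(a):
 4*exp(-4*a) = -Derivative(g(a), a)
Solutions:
 g(a) = C1 + exp(-4*a)


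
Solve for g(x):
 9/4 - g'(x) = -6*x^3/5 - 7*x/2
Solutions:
 g(x) = C1 + 3*x^4/10 + 7*x^2/4 + 9*x/4


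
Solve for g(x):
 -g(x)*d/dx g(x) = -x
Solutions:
 g(x) = -sqrt(C1 + x^2)
 g(x) = sqrt(C1 + x^2)


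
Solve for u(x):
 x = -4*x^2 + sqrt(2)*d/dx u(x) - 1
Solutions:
 u(x) = C1 + 2*sqrt(2)*x^3/3 + sqrt(2)*x^2/4 + sqrt(2)*x/2


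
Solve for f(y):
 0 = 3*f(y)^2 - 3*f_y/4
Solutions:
 f(y) = -1/(C1 + 4*y)


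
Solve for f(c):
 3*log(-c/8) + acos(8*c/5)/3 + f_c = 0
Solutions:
 f(c) = C1 - 3*c*log(-c) - c*acos(8*c/5)/3 + 3*c + 9*c*log(2) + sqrt(25 - 64*c^2)/24


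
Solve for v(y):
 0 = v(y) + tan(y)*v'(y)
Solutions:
 v(y) = C1/sin(y)


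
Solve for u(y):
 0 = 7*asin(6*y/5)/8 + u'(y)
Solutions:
 u(y) = C1 - 7*y*asin(6*y/5)/8 - 7*sqrt(25 - 36*y^2)/48


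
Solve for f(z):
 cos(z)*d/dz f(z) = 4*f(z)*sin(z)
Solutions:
 f(z) = C1/cos(z)^4


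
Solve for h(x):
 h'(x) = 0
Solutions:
 h(x) = C1


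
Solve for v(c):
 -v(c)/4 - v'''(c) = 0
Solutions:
 v(c) = C3*exp(-2^(1/3)*c/2) + (C1*sin(2^(1/3)*sqrt(3)*c/4) + C2*cos(2^(1/3)*sqrt(3)*c/4))*exp(2^(1/3)*c/4)


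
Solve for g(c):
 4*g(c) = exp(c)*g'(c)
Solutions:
 g(c) = C1*exp(-4*exp(-c))


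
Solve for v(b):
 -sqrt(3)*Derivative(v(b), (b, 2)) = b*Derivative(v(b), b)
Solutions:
 v(b) = C1 + C2*erf(sqrt(2)*3^(3/4)*b/6)


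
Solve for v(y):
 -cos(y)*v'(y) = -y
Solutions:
 v(y) = C1 + Integral(y/cos(y), y)


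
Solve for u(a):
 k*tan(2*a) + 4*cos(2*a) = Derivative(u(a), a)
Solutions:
 u(a) = C1 - k*log(cos(2*a))/2 + 2*sin(2*a)


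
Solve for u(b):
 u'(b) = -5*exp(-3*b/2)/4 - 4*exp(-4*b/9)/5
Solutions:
 u(b) = C1 + 5*exp(-3*b/2)/6 + 9*exp(-4*b/9)/5


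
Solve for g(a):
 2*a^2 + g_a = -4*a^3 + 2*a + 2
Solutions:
 g(a) = C1 - a^4 - 2*a^3/3 + a^2 + 2*a


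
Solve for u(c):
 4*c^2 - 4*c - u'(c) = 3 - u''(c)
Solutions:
 u(c) = C1 + C2*exp(c) + 4*c^3/3 + 2*c^2 + c


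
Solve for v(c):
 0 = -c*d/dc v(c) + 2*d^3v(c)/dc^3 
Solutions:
 v(c) = C1 + Integral(C2*airyai(2^(2/3)*c/2) + C3*airybi(2^(2/3)*c/2), c)


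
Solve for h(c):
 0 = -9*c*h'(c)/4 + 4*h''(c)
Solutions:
 h(c) = C1 + C2*erfi(3*sqrt(2)*c/8)


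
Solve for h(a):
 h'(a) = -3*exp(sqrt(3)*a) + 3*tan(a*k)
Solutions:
 h(a) = C1 + 3*Piecewise((-log(cos(a*k))/k, Ne(k, 0)), (0, True)) - sqrt(3)*exp(sqrt(3)*a)


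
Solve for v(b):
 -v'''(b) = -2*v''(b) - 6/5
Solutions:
 v(b) = C1 + C2*b + C3*exp(2*b) - 3*b^2/10


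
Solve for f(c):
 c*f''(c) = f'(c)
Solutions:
 f(c) = C1 + C2*c^2


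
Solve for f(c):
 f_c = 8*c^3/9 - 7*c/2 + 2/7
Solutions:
 f(c) = C1 + 2*c^4/9 - 7*c^2/4 + 2*c/7


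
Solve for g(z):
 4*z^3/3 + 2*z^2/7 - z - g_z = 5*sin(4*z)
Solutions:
 g(z) = C1 + z^4/3 + 2*z^3/21 - z^2/2 + 5*cos(4*z)/4


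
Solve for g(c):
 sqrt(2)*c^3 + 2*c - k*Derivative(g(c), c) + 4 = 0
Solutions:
 g(c) = C1 + sqrt(2)*c^4/(4*k) + c^2/k + 4*c/k


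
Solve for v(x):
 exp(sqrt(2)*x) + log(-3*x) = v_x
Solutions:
 v(x) = C1 + x*log(-x) + x*(-1 + log(3)) + sqrt(2)*exp(sqrt(2)*x)/2


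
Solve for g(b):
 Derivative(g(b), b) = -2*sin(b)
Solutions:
 g(b) = C1 + 2*cos(b)


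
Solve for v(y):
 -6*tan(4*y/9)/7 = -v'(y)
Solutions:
 v(y) = C1 - 27*log(cos(4*y/9))/14


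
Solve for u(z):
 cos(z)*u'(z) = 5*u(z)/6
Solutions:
 u(z) = C1*(sin(z) + 1)^(5/12)/(sin(z) - 1)^(5/12)


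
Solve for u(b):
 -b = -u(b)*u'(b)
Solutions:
 u(b) = -sqrt(C1 + b^2)
 u(b) = sqrt(C1 + b^2)


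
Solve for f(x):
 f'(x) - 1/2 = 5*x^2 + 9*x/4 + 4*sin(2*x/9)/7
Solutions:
 f(x) = C1 + 5*x^3/3 + 9*x^2/8 + x/2 - 18*cos(2*x/9)/7


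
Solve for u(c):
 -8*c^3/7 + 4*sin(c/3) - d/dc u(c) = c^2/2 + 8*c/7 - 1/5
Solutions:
 u(c) = C1 - 2*c^4/7 - c^3/6 - 4*c^2/7 + c/5 - 12*cos(c/3)


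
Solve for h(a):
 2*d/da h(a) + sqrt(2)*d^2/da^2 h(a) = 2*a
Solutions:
 h(a) = C1 + C2*exp(-sqrt(2)*a) + a^2/2 - sqrt(2)*a/2


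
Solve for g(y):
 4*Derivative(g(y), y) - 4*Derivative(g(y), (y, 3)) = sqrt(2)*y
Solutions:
 g(y) = C1 + C2*exp(-y) + C3*exp(y) + sqrt(2)*y^2/8


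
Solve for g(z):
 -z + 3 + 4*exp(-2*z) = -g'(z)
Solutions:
 g(z) = C1 + z^2/2 - 3*z + 2*exp(-2*z)


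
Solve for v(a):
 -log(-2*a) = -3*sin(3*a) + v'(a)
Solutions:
 v(a) = C1 - a*log(-a) - a*log(2) + a - cos(3*a)


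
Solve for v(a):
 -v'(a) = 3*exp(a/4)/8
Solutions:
 v(a) = C1 - 3*exp(a/4)/2


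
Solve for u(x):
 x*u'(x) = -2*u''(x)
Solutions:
 u(x) = C1 + C2*erf(x/2)


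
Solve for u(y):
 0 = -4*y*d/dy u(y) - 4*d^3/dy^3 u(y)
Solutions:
 u(y) = C1 + Integral(C2*airyai(-y) + C3*airybi(-y), y)


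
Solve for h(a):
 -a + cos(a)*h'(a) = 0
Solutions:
 h(a) = C1 + Integral(a/cos(a), a)


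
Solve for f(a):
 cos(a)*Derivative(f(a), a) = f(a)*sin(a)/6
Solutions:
 f(a) = C1/cos(a)^(1/6)


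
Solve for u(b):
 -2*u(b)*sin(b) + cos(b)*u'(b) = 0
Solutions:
 u(b) = C1/cos(b)^2


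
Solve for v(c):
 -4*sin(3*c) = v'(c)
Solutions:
 v(c) = C1 + 4*cos(3*c)/3


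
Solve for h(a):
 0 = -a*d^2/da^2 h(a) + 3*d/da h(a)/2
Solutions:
 h(a) = C1 + C2*a^(5/2)


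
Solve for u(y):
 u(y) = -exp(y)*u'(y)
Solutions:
 u(y) = C1*exp(exp(-y))


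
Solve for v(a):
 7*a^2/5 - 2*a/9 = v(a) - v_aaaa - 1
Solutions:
 v(a) = C1*exp(-a) + C2*exp(a) + C3*sin(a) + C4*cos(a) + 7*a^2/5 - 2*a/9 + 1


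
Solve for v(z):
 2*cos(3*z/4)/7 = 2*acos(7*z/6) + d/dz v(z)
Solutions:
 v(z) = C1 - 2*z*acos(7*z/6) + 2*sqrt(36 - 49*z^2)/7 + 8*sin(3*z/4)/21


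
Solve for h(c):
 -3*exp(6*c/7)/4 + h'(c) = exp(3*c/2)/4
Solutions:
 h(c) = C1 + 7*exp(6*c/7)/8 + exp(3*c/2)/6


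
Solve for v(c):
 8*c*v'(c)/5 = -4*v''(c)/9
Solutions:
 v(c) = C1 + C2*erf(3*sqrt(5)*c/5)


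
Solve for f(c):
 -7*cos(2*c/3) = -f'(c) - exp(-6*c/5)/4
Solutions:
 f(c) = C1 + 21*sin(2*c/3)/2 + 5*exp(-6*c/5)/24


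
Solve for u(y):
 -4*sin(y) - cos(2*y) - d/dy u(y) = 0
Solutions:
 u(y) = C1 - sin(2*y)/2 + 4*cos(y)


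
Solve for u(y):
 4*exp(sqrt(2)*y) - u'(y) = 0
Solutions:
 u(y) = C1 + 2*sqrt(2)*exp(sqrt(2)*y)


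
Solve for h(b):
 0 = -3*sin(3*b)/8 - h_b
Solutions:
 h(b) = C1 + cos(3*b)/8


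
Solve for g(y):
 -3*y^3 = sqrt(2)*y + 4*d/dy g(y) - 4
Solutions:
 g(y) = C1 - 3*y^4/16 - sqrt(2)*y^2/8 + y


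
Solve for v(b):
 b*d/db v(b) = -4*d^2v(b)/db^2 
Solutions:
 v(b) = C1 + C2*erf(sqrt(2)*b/4)


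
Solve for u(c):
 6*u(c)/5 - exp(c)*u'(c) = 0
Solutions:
 u(c) = C1*exp(-6*exp(-c)/5)


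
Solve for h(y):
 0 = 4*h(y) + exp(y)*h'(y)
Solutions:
 h(y) = C1*exp(4*exp(-y))


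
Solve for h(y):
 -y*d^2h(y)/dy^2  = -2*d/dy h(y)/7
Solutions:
 h(y) = C1 + C2*y^(9/7)


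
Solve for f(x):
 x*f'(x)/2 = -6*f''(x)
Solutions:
 f(x) = C1 + C2*erf(sqrt(6)*x/12)


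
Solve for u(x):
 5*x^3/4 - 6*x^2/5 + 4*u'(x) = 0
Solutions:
 u(x) = C1 - 5*x^4/64 + x^3/10


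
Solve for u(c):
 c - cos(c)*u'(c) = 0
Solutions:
 u(c) = C1 + Integral(c/cos(c), c)


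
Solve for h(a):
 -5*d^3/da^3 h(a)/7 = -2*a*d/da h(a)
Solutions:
 h(a) = C1 + Integral(C2*airyai(14^(1/3)*5^(2/3)*a/5) + C3*airybi(14^(1/3)*5^(2/3)*a/5), a)
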